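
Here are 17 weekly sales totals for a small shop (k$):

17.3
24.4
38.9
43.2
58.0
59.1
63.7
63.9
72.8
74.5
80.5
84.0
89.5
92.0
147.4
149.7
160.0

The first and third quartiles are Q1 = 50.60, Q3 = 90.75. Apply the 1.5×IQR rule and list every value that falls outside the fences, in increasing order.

160.0

IQR = Q3 − Q1 = 90.75 − 50.60 = 40.15.
Lower fence = Q1 − 1.5·IQR = 50.60 − 60.225 = -9.625.
Upper fence = Q3 + 1.5·IQR = 90.75 + 60.225 = 150.975.
160.0 > 150.975 → outlier.
All remaining values lie within [-9.625, 150.975].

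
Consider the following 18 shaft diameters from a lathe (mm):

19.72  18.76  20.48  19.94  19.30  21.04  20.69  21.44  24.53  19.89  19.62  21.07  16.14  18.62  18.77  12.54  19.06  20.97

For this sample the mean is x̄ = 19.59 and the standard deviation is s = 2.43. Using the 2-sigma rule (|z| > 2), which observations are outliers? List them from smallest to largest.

Cutoffs at x̄ ± 2s: 19.59 ± 2·2.43 = [14.73, 24.45].
12.54: z = -2.90, |z| > 2 → outlier.
24.53: z = 2.03, |z| > 2 → outlier.
Every other value lies within [14.73, 24.45].

12.54, 24.53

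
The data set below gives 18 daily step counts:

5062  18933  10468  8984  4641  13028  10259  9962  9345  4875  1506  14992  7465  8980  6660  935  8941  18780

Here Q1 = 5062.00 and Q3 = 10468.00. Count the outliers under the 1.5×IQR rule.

2

IQR = 5406.00; fences at 5062.00 − 8109.00 = -3047.00 and 10468.00 + 8109.00 = 18577.00.
Outside the cutoffs: 18780, 18933.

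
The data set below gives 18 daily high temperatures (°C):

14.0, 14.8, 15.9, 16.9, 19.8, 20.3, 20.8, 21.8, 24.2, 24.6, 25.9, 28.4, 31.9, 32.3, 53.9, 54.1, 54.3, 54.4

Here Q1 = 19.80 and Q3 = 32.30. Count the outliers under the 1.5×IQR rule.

4

IQR = 12.50; fences at 19.80 − 18.75 = 1.05 and 32.30 + 18.75 = 51.05.
Outside the cutoffs: 53.9, 54.1, 54.3, 54.4.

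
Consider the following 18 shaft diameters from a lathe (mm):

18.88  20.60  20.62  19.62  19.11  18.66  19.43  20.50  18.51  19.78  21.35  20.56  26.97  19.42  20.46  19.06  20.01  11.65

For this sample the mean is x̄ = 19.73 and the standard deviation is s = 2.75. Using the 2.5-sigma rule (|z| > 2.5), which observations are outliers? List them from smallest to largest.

11.65, 26.97

Cutoffs at x̄ ± 2.5s: 19.73 ± 2.5·2.75 = [12.855, 26.605].
11.65: z = -2.94, |z| > 2.5 → outlier.
26.97: z = 2.63, |z| > 2.5 → outlier.
Every other value lies within [12.855, 26.605].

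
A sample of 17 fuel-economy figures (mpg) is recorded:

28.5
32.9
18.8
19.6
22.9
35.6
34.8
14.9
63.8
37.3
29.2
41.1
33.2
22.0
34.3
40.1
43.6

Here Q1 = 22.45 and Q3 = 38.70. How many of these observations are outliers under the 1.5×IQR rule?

IQR = 16.25; fences at 22.45 − 24.375 = -1.925 and 38.70 + 24.375 = 63.075.
Outside the cutoffs: 63.8.

1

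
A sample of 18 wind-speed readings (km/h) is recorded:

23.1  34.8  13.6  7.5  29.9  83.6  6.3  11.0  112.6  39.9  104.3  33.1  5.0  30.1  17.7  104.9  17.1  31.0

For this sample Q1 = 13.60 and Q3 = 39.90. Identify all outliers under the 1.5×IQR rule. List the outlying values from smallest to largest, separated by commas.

IQR = Q3 − Q1 = 39.90 − 13.60 = 26.30.
Lower fence = Q1 − 1.5·IQR = 13.60 − 39.45 = -25.85.
Upper fence = Q3 + 1.5·IQR = 39.90 + 39.45 = 79.35.
83.6 > 79.35 → outlier.
104.3 > 79.35 → outlier.
104.9 > 79.35 → outlier.
112.6 > 79.35 → outlier.
All remaining values lie within [-25.85, 79.35].

83.6, 104.3, 104.9, 112.6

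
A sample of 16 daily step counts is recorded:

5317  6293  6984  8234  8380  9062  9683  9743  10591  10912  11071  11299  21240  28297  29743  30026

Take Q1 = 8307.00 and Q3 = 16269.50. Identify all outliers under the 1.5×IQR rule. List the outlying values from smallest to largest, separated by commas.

28297, 29743, 30026

IQR = Q3 − Q1 = 16269.50 − 8307.00 = 7962.50.
Lower fence = Q1 − 1.5·IQR = 8307.00 − 11943.75 = -3636.75.
Upper fence = Q3 + 1.5·IQR = 16269.50 + 11943.75 = 28213.25.
28297 > 28213.25 → outlier.
29743 > 28213.25 → outlier.
30026 > 28213.25 → outlier.
All remaining values lie within [-3636.75, 28213.25].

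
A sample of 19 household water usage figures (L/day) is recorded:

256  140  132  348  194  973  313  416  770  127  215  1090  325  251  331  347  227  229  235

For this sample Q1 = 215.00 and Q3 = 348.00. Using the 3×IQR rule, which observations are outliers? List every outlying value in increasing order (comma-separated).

IQR = Q3 − Q1 = 348.00 − 215.00 = 133.00.
Lower fence = Q1 − 3·IQR = 215.00 − 399.00 = -184.00.
Upper fence = Q3 + 3·IQR = 348.00 + 399.00 = 747.00.
770 > 747.00 → outlier.
973 > 747.00 → outlier.
1090 > 747.00 → outlier.
All remaining values lie within [-184.00, 747.00].

770, 973, 1090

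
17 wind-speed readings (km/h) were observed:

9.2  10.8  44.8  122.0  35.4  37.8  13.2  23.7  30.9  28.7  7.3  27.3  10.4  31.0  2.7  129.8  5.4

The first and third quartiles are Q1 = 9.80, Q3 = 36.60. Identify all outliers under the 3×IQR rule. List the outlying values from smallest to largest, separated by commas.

122.0, 129.8

IQR = Q3 − Q1 = 36.60 − 9.80 = 26.80.
Lower fence = Q1 − 3·IQR = 9.80 − 80.40 = -70.60.
Upper fence = Q3 + 3·IQR = 36.60 + 80.40 = 117.00.
122.0 > 117.00 → outlier.
129.8 > 117.00 → outlier.
All remaining values lie within [-70.60, 117.00].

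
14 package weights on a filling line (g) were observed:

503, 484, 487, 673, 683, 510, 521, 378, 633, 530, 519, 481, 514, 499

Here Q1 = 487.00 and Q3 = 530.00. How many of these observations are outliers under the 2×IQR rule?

IQR = 43.00; fences at 487.00 − 86.00 = 401.00 and 530.00 + 86.00 = 616.00.
Outside the cutoffs: 378, 633, 673, 683.

4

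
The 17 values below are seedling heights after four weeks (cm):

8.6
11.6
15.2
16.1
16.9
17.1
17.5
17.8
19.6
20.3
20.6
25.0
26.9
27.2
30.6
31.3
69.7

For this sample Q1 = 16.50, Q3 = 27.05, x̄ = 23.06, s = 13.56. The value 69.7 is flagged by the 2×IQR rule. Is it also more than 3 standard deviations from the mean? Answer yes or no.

z = (69.7 − 23.06) / 13.56 = 3.44.
|z| = 3.44 > 3.

yes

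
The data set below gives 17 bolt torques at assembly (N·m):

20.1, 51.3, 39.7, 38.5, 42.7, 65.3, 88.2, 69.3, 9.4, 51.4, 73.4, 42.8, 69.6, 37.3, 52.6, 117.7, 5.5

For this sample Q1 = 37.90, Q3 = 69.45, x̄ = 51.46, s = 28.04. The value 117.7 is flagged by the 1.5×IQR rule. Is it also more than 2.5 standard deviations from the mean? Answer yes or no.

no

z = (117.7 − 51.46) / 28.04 = 2.36.
|z| = 2.36 ≤ 2.5.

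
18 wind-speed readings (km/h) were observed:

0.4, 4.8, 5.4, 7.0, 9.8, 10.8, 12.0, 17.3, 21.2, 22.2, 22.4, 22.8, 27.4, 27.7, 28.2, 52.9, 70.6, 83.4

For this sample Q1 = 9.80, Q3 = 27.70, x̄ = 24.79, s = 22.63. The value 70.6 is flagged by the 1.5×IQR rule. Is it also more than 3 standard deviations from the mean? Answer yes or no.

z = (70.6 − 24.79) / 22.63 = 2.02.
|z| = 2.02 ≤ 3.

no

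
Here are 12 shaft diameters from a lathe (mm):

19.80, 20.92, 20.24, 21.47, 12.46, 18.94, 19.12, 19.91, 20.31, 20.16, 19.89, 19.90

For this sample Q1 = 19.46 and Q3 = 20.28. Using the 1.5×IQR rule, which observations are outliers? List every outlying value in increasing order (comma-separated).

12.46

IQR = Q3 − Q1 = 20.28 − 19.46 = 0.82.
Lower fence = Q1 − 1.5·IQR = 19.46 − 1.23 = 18.23.
Upper fence = Q3 + 1.5·IQR = 20.28 + 1.23 = 21.51.
12.46 < 18.23 → outlier.
All remaining values lie within [18.23, 21.51].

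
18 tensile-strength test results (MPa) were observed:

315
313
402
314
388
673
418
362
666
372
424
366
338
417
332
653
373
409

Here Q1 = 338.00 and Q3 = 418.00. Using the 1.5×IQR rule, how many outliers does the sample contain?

IQR = 80.00; fences at 338.00 − 120.00 = 218.00 and 418.00 + 120.00 = 538.00.
Outside the cutoffs: 653, 666, 673.

3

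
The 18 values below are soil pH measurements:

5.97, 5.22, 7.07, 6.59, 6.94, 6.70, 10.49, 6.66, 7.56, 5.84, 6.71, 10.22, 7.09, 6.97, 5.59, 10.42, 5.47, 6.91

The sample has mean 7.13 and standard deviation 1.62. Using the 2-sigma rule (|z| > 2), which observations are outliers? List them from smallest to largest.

10.42, 10.49

Cutoffs at x̄ ± 2s: 7.13 ± 2·1.62 = [3.89, 10.37].
10.42: z = 2.03, |z| > 2 → outlier.
10.49: z = 2.07, |z| > 2 → outlier.
Every other value lies within [3.89, 10.37].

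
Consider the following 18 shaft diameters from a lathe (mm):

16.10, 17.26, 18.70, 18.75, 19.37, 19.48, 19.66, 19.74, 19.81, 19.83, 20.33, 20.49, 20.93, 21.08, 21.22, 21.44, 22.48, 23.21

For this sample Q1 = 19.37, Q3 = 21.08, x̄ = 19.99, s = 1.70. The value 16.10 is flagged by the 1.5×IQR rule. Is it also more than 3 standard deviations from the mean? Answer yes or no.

z = (16.10 − 19.99) / 1.70 = -2.29.
|z| = 2.29 ≤ 3.

no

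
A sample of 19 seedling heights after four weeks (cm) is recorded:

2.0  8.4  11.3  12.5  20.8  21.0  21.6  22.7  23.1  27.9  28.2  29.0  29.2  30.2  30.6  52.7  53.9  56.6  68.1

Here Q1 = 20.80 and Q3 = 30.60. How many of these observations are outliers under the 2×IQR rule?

IQR = 9.80; fences at 20.80 − 19.60 = 1.20 and 30.60 + 19.60 = 50.20.
Outside the cutoffs: 52.7, 53.9, 56.6, 68.1.

4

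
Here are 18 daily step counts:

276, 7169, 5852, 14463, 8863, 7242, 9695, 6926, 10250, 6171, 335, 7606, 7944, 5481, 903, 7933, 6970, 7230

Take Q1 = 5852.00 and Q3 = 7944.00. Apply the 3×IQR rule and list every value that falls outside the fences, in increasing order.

IQR = Q3 − Q1 = 7944.00 − 5852.00 = 2092.00.
Lower fence = Q1 − 3·IQR = 5852.00 − 6276.00 = -424.00.
Upper fence = Q3 + 3·IQR = 7944.00 + 6276.00 = 14220.00.
14463 > 14220.00 → outlier.
All remaining values lie within [-424.00, 14220.00].

14463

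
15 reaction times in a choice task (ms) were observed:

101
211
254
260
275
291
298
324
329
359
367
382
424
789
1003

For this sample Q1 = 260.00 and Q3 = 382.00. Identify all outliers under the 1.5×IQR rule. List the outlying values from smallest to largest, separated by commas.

789, 1003

IQR = Q3 − Q1 = 382.00 − 260.00 = 122.00.
Lower fence = Q1 − 1.5·IQR = 260.00 − 183.00 = 77.00.
Upper fence = Q3 + 1.5·IQR = 382.00 + 183.00 = 565.00.
789 > 565.00 → outlier.
1003 > 565.00 → outlier.
All remaining values lie within [77.00, 565.00].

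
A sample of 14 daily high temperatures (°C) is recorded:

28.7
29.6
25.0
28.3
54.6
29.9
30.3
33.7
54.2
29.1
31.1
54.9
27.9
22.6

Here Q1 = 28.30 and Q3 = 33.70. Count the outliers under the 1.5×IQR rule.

IQR = 5.40; fences at 28.30 − 8.10 = 20.20 and 33.70 + 8.10 = 41.80.
Outside the cutoffs: 54.2, 54.6, 54.9.

3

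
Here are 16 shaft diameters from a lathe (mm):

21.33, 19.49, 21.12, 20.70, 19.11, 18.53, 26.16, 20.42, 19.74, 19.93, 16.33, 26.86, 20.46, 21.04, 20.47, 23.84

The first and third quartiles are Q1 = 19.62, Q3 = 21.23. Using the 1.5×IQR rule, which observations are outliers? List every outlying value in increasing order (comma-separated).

IQR = Q3 − Q1 = 21.23 − 19.62 = 1.61.
Lower fence = Q1 − 1.5·IQR = 19.62 − 2.415 = 17.205.
Upper fence = Q3 + 1.5·IQR = 21.23 + 2.415 = 23.645.
16.33 < 17.205 → outlier.
23.84 > 23.645 → outlier.
26.16 > 23.645 → outlier.
26.86 > 23.645 → outlier.
All remaining values lie within [17.205, 23.645].

16.33, 23.84, 26.16, 26.86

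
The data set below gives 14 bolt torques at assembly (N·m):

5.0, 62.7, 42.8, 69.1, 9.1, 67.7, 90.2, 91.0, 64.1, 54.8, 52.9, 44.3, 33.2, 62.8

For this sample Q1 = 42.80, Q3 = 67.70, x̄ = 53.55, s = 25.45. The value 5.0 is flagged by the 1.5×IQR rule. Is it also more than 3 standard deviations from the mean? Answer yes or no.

z = (5.0 − 53.55) / 25.45 = -1.91.
|z| = 1.91 ≤ 3.

no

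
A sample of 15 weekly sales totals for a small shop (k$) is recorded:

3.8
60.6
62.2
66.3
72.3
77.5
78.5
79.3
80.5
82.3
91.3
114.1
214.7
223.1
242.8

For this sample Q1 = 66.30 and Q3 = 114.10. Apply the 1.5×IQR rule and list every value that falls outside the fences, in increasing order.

IQR = Q3 − Q1 = 114.10 − 66.30 = 47.80.
Lower fence = Q1 − 1.5·IQR = 66.30 − 71.70 = -5.40.
Upper fence = Q3 + 1.5·IQR = 114.10 + 71.70 = 185.80.
214.7 > 185.80 → outlier.
223.1 > 185.80 → outlier.
242.8 > 185.80 → outlier.
All remaining values lie within [-5.40, 185.80].

214.7, 223.1, 242.8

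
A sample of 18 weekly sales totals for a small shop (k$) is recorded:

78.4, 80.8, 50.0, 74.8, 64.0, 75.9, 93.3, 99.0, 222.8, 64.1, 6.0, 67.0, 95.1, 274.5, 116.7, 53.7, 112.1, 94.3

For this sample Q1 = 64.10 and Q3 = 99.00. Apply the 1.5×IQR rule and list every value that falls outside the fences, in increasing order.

6.0, 222.8, 274.5

IQR = Q3 − Q1 = 99.00 − 64.10 = 34.90.
Lower fence = Q1 − 1.5·IQR = 64.10 − 52.35 = 11.75.
Upper fence = Q3 + 1.5·IQR = 99.00 + 52.35 = 151.35.
6.0 < 11.75 → outlier.
222.8 > 151.35 → outlier.
274.5 > 151.35 → outlier.
All remaining values lie within [11.75, 151.35].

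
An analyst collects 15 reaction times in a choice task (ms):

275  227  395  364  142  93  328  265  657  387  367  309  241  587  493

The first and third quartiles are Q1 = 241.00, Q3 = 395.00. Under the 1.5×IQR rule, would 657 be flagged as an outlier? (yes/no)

IQR = Q3 − Q1 = 395.00 − 241.00 = 154.00.
Lower fence = Q1 − 1.5·IQR = 241.00 − 231.00 = 10.00.
Upper fence = Q3 + 1.5·IQR = 395.00 + 231.00 = 626.00.
657 lies above the upper fence.

yes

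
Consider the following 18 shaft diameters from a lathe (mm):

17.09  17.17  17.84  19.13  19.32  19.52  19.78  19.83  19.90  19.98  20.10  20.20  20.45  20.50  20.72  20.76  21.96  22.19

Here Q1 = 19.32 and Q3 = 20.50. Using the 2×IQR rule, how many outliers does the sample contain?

IQR = 1.18; fences at 19.32 − 2.36 = 16.96 and 20.50 + 2.36 = 22.86.
Every value lies within the cutoffs.

0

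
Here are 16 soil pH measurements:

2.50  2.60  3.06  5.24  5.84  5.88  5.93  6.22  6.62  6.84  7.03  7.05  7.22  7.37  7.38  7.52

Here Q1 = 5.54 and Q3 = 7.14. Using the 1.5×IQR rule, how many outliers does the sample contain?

IQR = 1.60; fences at 5.54 − 2.40 = 3.14 and 7.14 + 2.40 = 9.54.
Outside the cutoffs: 2.50, 2.60, 3.06.

3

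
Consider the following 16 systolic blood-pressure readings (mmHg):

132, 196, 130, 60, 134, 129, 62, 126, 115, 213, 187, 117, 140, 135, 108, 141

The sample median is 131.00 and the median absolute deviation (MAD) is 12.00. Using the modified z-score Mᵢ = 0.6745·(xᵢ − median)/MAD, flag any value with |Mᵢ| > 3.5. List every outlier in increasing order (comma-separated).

60, 62, 196, 213

|Mᵢ| > 3.5 ⇔ |xᵢ − 131.00| > 3.5·12.00/0.6745 = 62.27.
So outliers lie outside [68.73, 193.27].
60: M = -3.99 → outlier.
62: M = -3.88 → outlier.
196: M = 3.65 → outlier.
213: M = 4.61 → outlier.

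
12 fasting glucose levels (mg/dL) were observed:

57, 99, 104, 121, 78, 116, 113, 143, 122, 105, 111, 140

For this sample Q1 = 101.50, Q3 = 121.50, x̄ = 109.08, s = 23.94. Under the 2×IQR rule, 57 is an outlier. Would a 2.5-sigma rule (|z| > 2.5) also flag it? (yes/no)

no

z = (57 − 109.08) / 23.94 = -2.18.
|z| = 2.18 ≤ 2.5.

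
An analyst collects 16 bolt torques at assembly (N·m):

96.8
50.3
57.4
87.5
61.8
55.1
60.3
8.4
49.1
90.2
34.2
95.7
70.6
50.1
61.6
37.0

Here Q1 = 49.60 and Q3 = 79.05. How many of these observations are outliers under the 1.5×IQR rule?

0

IQR = 29.45; fences at 49.60 − 44.175 = 5.425 and 79.05 + 44.175 = 123.225.
Every value lies within the cutoffs.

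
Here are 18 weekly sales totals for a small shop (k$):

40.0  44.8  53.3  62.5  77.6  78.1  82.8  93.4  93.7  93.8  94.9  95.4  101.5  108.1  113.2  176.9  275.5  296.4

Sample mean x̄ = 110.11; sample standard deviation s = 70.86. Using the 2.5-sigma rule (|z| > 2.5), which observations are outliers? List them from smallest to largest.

Cutoffs at x̄ ± 2.5s: 110.11 ± 2.5·70.86 = [-67.04, 287.26].
296.4: z = 2.63, |z| > 2.5 → outlier.
Every other value lies within [-67.04, 287.26].

296.4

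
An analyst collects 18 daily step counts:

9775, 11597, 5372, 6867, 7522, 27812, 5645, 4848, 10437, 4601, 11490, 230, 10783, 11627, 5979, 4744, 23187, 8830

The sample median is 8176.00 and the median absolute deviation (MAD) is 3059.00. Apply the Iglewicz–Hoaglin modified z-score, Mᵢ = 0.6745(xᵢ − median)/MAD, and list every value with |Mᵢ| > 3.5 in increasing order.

|Mᵢ| > 3.5 ⇔ |xᵢ − 8176.00| > 3.5·3059.00/0.6745 = 15873.24.
So outliers lie outside [-7697.24, 24049.24].
27812: M = 4.33 → outlier.

27812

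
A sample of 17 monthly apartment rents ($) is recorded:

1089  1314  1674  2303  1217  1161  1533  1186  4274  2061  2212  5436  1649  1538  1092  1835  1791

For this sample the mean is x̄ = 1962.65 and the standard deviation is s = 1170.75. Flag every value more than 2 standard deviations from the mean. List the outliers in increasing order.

Cutoffs at x̄ ± 2s: 1962.65 ± 2·1170.75 = [-378.85, 4304.15].
5436: z = 2.97, |z| > 2 → outlier.
Every other value lies within [-378.85, 4304.15].

5436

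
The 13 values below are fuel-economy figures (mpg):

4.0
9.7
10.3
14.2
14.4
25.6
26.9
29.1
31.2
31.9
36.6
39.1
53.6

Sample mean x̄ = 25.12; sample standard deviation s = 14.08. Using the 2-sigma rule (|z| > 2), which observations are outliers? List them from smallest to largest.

53.6

Cutoffs at x̄ ± 2s: 25.12 ± 2·14.08 = [-3.04, 53.28].
53.6: z = 2.02, |z| > 2 → outlier.
Every other value lies within [-3.04, 53.28].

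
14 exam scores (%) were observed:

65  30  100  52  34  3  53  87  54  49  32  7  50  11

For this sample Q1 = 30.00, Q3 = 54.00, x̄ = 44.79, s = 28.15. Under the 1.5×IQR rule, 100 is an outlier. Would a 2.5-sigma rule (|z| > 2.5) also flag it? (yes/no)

z = (100 − 44.79) / 28.15 = 1.96.
|z| = 1.96 ≤ 2.5.

no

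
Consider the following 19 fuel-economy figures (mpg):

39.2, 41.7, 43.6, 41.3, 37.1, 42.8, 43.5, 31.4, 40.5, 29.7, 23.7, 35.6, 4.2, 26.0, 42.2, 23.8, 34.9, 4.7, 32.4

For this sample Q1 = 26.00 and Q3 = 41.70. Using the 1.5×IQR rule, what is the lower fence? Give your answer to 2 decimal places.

2.45

IQR = Q3 − Q1 = 41.70 − 26.00 = 15.70.
Lower fence = Q1 − 1.5·IQR = 26.00 − 23.55 = 2.45.
Upper fence = Q3 + 1.5·IQR = 41.70 + 23.55 = 65.25.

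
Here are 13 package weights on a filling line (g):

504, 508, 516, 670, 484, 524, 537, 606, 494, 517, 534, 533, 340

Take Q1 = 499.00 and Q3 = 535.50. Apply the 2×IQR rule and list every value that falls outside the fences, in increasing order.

340, 670

IQR = Q3 − Q1 = 535.50 − 499.00 = 36.50.
Lower fence = Q1 − 2·IQR = 499.00 − 73.00 = 426.00.
Upper fence = Q3 + 2·IQR = 535.50 + 73.00 = 608.50.
340 < 426.00 → outlier.
670 > 608.50 → outlier.
All remaining values lie within [426.00, 608.50].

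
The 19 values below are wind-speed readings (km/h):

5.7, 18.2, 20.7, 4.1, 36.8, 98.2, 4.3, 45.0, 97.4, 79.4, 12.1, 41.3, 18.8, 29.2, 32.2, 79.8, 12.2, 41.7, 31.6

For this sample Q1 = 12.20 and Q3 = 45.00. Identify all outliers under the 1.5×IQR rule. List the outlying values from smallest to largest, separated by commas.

97.4, 98.2

IQR = Q3 − Q1 = 45.00 − 12.20 = 32.80.
Lower fence = Q1 − 1.5·IQR = 12.20 − 49.20 = -37.00.
Upper fence = Q3 + 1.5·IQR = 45.00 + 49.20 = 94.20.
97.4 > 94.20 → outlier.
98.2 > 94.20 → outlier.
All remaining values lie within [-37.00, 94.20].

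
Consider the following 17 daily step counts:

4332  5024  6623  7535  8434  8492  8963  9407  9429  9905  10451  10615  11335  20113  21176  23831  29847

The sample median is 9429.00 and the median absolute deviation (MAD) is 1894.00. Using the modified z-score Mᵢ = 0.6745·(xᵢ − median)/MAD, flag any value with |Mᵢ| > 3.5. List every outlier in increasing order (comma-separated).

|Mᵢ| > 3.5 ⇔ |xᵢ − 9429.00| > 3.5·1894.00/0.6745 = 9828.02.
So outliers lie outside [-399.02, 19257.02].
20113: M = 3.80 → outlier.
21176: M = 4.18 → outlier.
23831: M = 5.13 → outlier.
29847: M = 7.27 → outlier.

20113, 21176, 23831, 29847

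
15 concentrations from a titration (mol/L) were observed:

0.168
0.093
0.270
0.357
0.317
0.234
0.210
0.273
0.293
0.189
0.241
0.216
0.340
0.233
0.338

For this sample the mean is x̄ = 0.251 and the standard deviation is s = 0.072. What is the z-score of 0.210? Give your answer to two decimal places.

-0.57

z = (0.210 − 0.251) / 0.072 = -0.57.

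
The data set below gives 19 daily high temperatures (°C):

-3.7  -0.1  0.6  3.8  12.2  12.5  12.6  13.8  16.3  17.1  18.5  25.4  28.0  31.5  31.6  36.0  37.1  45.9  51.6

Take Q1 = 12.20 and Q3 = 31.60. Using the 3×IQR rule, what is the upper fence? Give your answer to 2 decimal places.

IQR = Q3 − Q1 = 31.60 − 12.20 = 19.40.
Lower fence = Q1 − 3·IQR = 12.20 − 58.20 = -46.00.
Upper fence = Q3 + 3·IQR = 31.60 + 58.20 = 89.80.

89.80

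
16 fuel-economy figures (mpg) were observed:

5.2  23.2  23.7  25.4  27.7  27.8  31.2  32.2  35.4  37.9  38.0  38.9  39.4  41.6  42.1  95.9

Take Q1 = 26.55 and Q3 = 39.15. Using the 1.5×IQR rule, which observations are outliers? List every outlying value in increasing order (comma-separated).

5.2, 95.9

IQR = Q3 − Q1 = 39.15 − 26.55 = 12.60.
Lower fence = Q1 − 1.5·IQR = 26.55 − 18.90 = 7.65.
Upper fence = Q3 + 1.5·IQR = 39.15 + 18.90 = 58.05.
5.2 < 7.65 → outlier.
95.9 > 58.05 → outlier.
All remaining values lie within [7.65, 58.05].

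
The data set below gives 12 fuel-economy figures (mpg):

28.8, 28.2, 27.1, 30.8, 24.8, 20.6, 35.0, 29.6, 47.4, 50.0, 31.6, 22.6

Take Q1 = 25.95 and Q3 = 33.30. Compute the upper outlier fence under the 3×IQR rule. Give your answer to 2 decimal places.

IQR = Q3 − Q1 = 33.30 − 25.95 = 7.35.
Lower fence = Q1 − 3·IQR = 25.95 − 22.05 = 3.90.
Upper fence = Q3 + 3·IQR = 33.30 + 22.05 = 55.35.

55.35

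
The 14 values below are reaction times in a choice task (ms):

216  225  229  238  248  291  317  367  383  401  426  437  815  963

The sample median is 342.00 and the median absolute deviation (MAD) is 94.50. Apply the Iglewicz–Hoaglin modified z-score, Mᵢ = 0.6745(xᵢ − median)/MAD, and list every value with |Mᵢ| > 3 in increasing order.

|Mᵢ| > 3 ⇔ |xᵢ − 342.00| > 3·94.50/0.6745 = 420.31.
So outliers lie outside [-78.31, 762.31].
815: M = 3.38 → outlier.
963: M = 4.43 → outlier.

815, 963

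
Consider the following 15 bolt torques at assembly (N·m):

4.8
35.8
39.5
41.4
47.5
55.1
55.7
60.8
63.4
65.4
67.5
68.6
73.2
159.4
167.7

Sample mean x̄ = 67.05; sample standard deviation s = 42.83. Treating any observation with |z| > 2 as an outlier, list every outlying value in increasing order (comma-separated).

Cutoffs at x̄ ± 2s: 67.05 ± 2·42.83 = [-18.61, 152.71].
159.4: z = 2.16, |z| > 2 → outlier.
167.7: z = 2.35, |z| > 2 → outlier.
Every other value lies within [-18.61, 152.71].

159.4, 167.7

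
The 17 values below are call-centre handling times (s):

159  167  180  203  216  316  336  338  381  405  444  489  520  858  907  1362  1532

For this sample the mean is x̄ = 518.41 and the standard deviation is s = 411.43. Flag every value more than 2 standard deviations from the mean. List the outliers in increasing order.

1362, 1532

Cutoffs at x̄ ± 2s: 518.41 ± 2·411.43 = [-304.45, 1341.27].
1362: z = 2.05, |z| > 2 → outlier.
1532: z = 2.46, |z| > 2 → outlier.
Every other value lies within [-304.45, 1341.27].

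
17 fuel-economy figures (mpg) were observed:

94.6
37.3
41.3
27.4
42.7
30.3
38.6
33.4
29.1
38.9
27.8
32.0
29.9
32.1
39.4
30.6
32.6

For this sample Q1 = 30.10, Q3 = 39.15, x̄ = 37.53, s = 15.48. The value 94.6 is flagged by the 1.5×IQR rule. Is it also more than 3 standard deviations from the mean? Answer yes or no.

z = (94.6 − 37.53) / 15.48 = 3.69.
|z| = 3.69 > 3.

yes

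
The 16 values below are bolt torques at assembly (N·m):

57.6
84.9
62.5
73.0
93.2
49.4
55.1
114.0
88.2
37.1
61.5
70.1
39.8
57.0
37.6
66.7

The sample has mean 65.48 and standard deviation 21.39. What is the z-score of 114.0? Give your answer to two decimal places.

2.27

z = (114.0 − 65.48) / 21.39 = 2.27.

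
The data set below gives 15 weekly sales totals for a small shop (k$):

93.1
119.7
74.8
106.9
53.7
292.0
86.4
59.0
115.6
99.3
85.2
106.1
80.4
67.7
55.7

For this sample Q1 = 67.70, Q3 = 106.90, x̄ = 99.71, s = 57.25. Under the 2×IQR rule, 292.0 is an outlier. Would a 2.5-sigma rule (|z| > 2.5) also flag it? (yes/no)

z = (292.0 − 99.71) / 57.25 = 3.36.
|z| = 3.36 > 2.5.

yes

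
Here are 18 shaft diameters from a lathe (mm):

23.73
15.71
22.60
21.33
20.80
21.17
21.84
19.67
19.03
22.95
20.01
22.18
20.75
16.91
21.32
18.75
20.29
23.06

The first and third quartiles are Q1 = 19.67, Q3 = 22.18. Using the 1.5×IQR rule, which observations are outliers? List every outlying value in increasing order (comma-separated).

IQR = Q3 − Q1 = 22.18 − 19.67 = 2.51.
Lower fence = Q1 − 1.5·IQR = 19.67 − 3.765 = 15.905.
Upper fence = Q3 + 1.5·IQR = 22.18 + 3.765 = 25.945.
15.71 < 15.905 → outlier.
All remaining values lie within [15.905, 25.945].

15.71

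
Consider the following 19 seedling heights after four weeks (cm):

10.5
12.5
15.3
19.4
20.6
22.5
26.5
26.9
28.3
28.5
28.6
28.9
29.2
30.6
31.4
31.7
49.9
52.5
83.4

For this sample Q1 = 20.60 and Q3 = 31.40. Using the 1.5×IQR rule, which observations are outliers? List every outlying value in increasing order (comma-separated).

49.9, 52.5, 83.4

IQR = Q3 − Q1 = 31.40 − 20.60 = 10.80.
Lower fence = Q1 − 1.5·IQR = 20.60 − 16.20 = 4.40.
Upper fence = Q3 + 1.5·IQR = 31.40 + 16.20 = 47.60.
49.9 > 47.60 → outlier.
52.5 > 47.60 → outlier.
83.4 > 47.60 → outlier.
All remaining values lie within [4.40, 47.60].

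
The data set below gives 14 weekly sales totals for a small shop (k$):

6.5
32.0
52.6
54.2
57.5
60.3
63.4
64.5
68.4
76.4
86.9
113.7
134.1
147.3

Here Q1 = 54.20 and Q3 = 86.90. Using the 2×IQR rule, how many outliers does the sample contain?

IQR = 32.70; fences at 54.20 − 65.40 = -11.20 and 86.90 + 65.40 = 152.30.
Every value lies within the cutoffs.

0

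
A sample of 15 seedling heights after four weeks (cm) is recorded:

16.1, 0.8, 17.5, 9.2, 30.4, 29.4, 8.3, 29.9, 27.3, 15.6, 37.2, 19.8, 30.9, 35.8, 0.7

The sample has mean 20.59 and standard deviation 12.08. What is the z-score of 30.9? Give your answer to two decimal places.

0.85

z = (30.9 − 20.59) / 12.08 = 0.85.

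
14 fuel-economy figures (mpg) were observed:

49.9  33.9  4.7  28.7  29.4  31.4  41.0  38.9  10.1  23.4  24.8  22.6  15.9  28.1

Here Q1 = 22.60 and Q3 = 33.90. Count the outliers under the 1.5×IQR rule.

IQR = 11.30; fences at 22.60 − 16.95 = 5.65 and 33.90 + 16.95 = 50.85.
Outside the cutoffs: 4.7.

1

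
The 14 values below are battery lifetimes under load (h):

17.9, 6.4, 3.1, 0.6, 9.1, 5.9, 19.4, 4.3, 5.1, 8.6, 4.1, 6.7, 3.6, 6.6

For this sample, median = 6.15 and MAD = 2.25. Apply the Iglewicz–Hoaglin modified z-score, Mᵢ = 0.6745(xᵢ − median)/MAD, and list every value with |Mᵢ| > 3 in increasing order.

|Mᵢ| > 3 ⇔ |xᵢ − 6.15| > 3·2.25/0.6745 = 10.01.
So outliers lie outside [-3.86, 16.16].
17.9: M = 3.52 → outlier.
19.4: M = 3.97 → outlier.

17.9, 19.4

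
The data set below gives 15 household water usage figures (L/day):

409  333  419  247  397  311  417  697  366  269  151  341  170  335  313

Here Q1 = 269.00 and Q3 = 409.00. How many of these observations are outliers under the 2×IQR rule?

IQR = 140.00; fences at 269.00 − 280.00 = -11.00 and 409.00 + 280.00 = 689.00.
Outside the cutoffs: 697.

1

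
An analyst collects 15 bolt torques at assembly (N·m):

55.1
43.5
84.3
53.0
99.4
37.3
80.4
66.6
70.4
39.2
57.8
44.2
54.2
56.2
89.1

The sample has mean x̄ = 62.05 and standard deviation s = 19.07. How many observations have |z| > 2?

0

Cutoffs: x̄ ± 2s = [23.91, 100.19].
Every value lies within the cutoffs.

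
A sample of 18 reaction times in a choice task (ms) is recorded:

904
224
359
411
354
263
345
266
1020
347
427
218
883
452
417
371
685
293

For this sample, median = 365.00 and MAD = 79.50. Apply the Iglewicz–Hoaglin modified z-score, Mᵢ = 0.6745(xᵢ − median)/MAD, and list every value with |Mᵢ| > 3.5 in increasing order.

883, 904, 1020

|Mᵢ| > 3.5 ⇔ |xᵢ − 365.00| > 3.5·79.50/0.6745 = 412.53.
So outliers lie outside [-47.53, 777.53].
883: M = 4.39 → outlier.
904: M = 4.57 → outlier.
1020: M = 5.56 → outlier.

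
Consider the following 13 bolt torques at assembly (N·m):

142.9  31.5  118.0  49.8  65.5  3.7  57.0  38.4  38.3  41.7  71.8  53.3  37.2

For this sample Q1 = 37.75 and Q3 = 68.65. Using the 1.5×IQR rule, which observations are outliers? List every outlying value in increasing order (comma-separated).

IQR = Q3 − Q1 = 68.65 − 37.75 = 30.90.
Lower fence = Q1 − 1.5·IQR = 37.75 − 46.35 = -8.60.
Upper fence = Q3 + 1.5·IQR = 68.65 + 46.35 = 115.00.
118.0 > 115.00 → outlier.
142.9 > 115.00 → outlier.
All remaining values lie within [-8.60, 115.00].

118.0, 142.9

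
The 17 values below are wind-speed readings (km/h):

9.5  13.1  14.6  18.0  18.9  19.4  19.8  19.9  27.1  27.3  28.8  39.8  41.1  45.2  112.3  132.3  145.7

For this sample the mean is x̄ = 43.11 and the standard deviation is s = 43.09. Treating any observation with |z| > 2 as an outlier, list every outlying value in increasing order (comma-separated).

Cutoffs at x̄ ± 2s: 43.11 ± 2·43.09 = [-43.07, 129.29].
132.3: z = 2.07, |z| > 2 → outlier.
145.7: z = 2.38, |z| > 2 → outlier.
Every other value lies within [-43.07, 129.29].

132.3, 145.7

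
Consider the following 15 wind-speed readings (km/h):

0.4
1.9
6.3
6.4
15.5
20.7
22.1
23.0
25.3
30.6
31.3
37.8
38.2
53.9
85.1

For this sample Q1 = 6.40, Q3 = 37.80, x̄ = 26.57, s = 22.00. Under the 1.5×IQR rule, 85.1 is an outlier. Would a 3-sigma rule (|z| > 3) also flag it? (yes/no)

z = (85.1 − 26.57) / 22.00 = 2.66.
|z| = 2.66 ≤ 3.

no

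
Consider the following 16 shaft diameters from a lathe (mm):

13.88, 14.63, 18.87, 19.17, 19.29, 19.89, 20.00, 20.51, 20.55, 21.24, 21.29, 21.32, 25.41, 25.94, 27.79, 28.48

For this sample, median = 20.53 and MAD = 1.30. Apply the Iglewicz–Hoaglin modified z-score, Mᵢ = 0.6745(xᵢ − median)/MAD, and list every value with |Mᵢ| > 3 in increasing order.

13.88, 14.63, 27.79, 28.48

|Mᵢ| > 3 ⇔ |xᵢ − 20.53| > 3·1.30/0.6745 = 5.78.
So outliers lie outside [14.75, 26.31].
13.88: M = -3.45 → outlier.
14.63: M = -3.06 → outlier.
27.79: M = 3.77 → outlier.
28.48: M = 4.12 → outlier.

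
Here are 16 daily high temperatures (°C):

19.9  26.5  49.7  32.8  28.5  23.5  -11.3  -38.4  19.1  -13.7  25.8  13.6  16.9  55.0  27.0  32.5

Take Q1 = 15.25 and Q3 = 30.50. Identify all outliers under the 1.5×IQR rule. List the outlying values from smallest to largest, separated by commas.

-38.4, -13.7, -11.3, 55.0

IQR = Q3 − Q1 = 30.50 − 15.25 = 15.25.
Lower fence = Q1 − 1.5·IQR = 15.25 − 22.875 = -7.625.
Upper fence = Q3 + 1.5·IQR = 30.50 + 22.875 = 53.375.
-38.4 < -7.625 → outlier.
-13.7 < -7.625 → outlier.
-11.3 < -7.625 → outlier.
55.0 > 53.375 → outlier.
All remaining values lie within [-7.625, 53.375].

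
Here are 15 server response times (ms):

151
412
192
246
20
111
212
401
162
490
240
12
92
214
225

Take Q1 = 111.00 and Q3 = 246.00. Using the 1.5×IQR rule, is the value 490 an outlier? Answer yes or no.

yes

IQR = Q3 − Q1 = 246.00 − 111.00 = 135.00.
Lower fence = Q1 − 1.5·IQR = 111.00 − 202.50 = -91.50.
Upper fence = Q3 + 1.5·IQR = 246.00 + 202.50 = 448.50.
490 lies above the upper fence.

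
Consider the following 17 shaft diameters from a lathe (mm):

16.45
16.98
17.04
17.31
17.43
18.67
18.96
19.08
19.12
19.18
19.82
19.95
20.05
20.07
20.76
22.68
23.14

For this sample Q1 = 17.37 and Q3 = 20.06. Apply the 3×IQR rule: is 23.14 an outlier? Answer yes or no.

IQR = Q3 − Q1 = 20.06 − 17.37 = 2.69.
Lower fence = Q1 − 3·IQR = 17.37 − 8.07 = 9.30.
Upper fence = Q3 + 3·IQR = 20.06 + 8.07 = 28.13.
23.14 lies within [9.30, 28.13].

no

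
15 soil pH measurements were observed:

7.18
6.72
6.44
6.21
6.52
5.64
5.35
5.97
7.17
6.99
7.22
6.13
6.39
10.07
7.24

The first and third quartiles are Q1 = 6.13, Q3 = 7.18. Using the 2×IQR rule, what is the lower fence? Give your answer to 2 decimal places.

IQR = Q3 − Q1 = 7.18 − 6.13 = 1.05.
Lower fence = Q1 − 2·IQR = 6.13 − 2.10 = 4.03.
Upper fence = Q3 + 2·IQR = 7.18 + 2.10 = 9.28.

4.03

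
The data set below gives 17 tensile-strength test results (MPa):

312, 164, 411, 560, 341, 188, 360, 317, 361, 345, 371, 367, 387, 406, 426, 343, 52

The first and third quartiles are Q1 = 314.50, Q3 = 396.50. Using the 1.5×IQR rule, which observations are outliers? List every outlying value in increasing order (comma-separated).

IQR = Q3 − Q1 = 396.50 − 314.50 = 82.00.
Lower fence = Q1 − 1.5·IQR = 314.50 − 123.00 = 191.50.
Upper fence = Q3 + 1.5·IQR = 396.50 + 123.00 = 519.50.
52 < 191.50 → outlier.
164 < 191.50 → outlier.
188 < 191.50 → outlier.
560 > 519.50 → outlier.
All remaining values lie within [191.50, 519.50].

52, 164, 188, 560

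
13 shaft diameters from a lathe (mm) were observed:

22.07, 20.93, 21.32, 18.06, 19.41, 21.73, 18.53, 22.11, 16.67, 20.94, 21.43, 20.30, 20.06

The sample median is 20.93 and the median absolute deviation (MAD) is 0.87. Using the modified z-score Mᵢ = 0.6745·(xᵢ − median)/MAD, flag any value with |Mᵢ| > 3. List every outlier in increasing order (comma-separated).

16.67

|Mᵢ| > 3 ⇔ |xᵢ − 20.93| > 3·0.87/0.6745 = 3.87.
So outliers lie outside [17.06, 24.80].
16.67: M = -3.30 → outlier.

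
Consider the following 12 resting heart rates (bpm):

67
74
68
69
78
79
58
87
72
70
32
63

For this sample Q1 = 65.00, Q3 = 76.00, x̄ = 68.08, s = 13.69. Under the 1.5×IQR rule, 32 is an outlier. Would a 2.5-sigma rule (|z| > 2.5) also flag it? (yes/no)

yes

z = (32 − 68.08) / 13.69 = -2.64.
|z| = 2.64 > 2.5.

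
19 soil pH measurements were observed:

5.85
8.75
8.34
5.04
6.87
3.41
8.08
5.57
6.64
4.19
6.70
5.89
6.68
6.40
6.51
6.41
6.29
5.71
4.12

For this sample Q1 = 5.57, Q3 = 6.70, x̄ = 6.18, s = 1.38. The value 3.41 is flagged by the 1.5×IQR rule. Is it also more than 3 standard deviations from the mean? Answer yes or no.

z = (3.41 − 6.18) / 1.38 = -2.01.
|z| = 2.01 ≤ 3.

no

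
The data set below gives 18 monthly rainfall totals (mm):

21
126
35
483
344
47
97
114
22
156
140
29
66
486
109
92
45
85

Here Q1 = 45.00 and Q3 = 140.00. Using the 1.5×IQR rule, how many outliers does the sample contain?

3

IQR = 95.00; fences at 45.00 − 142.50 = -97.50 and 140.00 + 142.50 = 282.50.
Outside the cutoffs: 344, 483, 486.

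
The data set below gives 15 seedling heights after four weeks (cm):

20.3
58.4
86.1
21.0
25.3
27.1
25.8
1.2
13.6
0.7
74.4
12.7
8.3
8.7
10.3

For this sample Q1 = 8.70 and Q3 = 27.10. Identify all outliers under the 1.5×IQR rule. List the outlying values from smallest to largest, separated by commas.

58.4, 74.4, 86.1

IQR = Q3 − Q1 = 27.10 − 8.70 = 18.40.
Lower fence = Q1 − 1.5·IQR = 8.70 − 27.60 = -18.90.
Upper fence = Q3 + 1.5·IQR = 27.10 + 27.60 = 54.70.
58.4 > 54.70 → outlier.
74.4 > 54.70 → outlier.
86.1 > 54.70 → outlier.
All remaining values lie within [-18.90, 54.70].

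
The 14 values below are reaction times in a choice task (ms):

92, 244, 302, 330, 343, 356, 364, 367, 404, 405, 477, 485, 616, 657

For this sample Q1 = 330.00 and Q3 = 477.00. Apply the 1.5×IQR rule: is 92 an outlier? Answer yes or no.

IQR = Q3 − Q1 = 477.00 − 330.00 = 147.00.
Lower fence = Q1 − 1.5·IQR = 330.00 − 220.50 = 109.50.
Upper fence = Q3 + 1.5·IQR = 477.00 + 220.50 = 697.50.
92 lies below the lower fence.

yes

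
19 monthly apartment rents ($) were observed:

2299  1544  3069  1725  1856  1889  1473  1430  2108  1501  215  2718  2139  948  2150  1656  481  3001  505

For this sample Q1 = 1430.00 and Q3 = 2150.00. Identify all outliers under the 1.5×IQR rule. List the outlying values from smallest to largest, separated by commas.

215

IQR = Q3 − Q1 = 2150.00 − 1430.00 = 720.00.
Lower fence = Q1 − 1.5·IQR = 1430.00 − 1080.00 = 350.00.
Upper fence = Q3 + 1.5·IQR = 2150.00 + 1080.00 = 3230.00.
215 < 350.00 → outlier.
All remaining values lie within [350.00, 3230.00].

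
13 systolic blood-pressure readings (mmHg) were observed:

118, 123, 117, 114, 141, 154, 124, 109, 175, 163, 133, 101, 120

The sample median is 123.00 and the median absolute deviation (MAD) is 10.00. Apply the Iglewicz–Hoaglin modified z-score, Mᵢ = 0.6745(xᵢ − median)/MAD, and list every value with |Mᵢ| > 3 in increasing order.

175

|Mᵢ| > 3 ⇔ |xᵢ − 123.00| > 3·10.00/0.6745 = 44.48.
So outliers lie outside [78.52, 167.48].
175: M = 3.51 → outlier.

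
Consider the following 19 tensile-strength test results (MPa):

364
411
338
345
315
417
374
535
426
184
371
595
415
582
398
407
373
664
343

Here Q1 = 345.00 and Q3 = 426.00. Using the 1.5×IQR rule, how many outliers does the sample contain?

IQR = 81.00; fences at 345.00 − 121.50 = 223.50 and 426.00 + 121.50 = 547.50.
Outside the cutoffs: 184, 582, 595, 664.

4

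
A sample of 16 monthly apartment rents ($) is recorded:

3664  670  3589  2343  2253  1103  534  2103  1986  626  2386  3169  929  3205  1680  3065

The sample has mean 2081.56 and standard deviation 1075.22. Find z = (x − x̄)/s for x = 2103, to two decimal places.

0.02

z = (2103 − 2081.56) / 1075.22 = 0.02.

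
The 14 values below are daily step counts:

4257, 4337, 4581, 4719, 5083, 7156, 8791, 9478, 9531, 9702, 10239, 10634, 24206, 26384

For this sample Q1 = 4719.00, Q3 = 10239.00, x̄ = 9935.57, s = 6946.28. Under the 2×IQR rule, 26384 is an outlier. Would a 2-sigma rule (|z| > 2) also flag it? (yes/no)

z = (26384 − 9935.57) / 6946.28 = 2.37.
|z| = 2.37 > 2.

yes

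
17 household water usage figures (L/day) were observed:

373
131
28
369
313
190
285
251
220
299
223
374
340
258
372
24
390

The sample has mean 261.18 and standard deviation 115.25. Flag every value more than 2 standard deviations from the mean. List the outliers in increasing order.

24, 28

Cutoffs at x̄ ± 2s: 261.18 ± 2·115.25 = [30.68, 491.68].
24: z = -2.06, |z| > 2 → outlier.
28: z = -2.02, |z| > 2 → outlier.
Every other value lies within [30.68, 491.68].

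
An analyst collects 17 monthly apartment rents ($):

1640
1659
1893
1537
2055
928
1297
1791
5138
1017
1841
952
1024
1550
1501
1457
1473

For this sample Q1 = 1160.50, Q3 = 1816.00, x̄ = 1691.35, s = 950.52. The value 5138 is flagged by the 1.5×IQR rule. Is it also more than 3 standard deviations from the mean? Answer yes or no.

z = (5138 − 1691.35) / 950.52 = 3.63.
|z| = 3.63 > 3.

yes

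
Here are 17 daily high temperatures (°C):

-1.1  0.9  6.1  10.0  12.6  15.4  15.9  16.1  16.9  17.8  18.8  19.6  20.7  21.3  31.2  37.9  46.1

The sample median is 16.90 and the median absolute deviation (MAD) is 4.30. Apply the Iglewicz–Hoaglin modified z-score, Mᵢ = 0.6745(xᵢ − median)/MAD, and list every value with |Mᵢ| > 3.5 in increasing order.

|Mᵢ| > 3.5 ⇔ |xᵢ − 16.90| > 3.5·4.30/0.6745 = 22.31.
So outliers lie outside [-5.41, 39.21].
46.1: M = 4.58 → outlier.

46.1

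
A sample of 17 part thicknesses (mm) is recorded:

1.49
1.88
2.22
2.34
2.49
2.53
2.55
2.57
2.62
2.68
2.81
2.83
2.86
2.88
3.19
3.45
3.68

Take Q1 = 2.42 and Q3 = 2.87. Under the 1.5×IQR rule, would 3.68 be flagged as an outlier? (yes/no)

IQR = Q3 − Q1 = 2.87 − 2.42 = 0.45.
Lower fence = Q1 − 1.5·IQR = 2.42 − 0.675 = 1.745.
Upper fence = Q3 + 1.5·IQR = 2.87 + 0.675 = 3.545.
3.68 lies above the upper fence.

yes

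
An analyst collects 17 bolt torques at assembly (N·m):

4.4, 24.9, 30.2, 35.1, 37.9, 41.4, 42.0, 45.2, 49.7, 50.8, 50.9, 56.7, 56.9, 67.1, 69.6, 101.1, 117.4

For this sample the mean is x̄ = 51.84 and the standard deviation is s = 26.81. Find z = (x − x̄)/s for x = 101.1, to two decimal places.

1.84

z = (101.1 − 51.84) / 26.81 = 1.84.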